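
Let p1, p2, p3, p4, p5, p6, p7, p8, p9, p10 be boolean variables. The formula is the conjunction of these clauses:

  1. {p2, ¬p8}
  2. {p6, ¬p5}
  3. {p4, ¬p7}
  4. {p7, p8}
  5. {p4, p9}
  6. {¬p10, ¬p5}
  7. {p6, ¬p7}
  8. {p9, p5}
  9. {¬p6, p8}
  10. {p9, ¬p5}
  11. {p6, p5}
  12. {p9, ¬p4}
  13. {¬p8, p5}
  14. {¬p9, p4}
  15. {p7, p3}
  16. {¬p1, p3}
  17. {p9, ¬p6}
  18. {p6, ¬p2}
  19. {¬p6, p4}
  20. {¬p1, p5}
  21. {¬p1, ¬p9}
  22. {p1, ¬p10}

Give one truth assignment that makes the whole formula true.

p1=0, p2=1, p3=0, p4=1, p5=1, p6=1, p7=1, p8=1, p9=1, p10=0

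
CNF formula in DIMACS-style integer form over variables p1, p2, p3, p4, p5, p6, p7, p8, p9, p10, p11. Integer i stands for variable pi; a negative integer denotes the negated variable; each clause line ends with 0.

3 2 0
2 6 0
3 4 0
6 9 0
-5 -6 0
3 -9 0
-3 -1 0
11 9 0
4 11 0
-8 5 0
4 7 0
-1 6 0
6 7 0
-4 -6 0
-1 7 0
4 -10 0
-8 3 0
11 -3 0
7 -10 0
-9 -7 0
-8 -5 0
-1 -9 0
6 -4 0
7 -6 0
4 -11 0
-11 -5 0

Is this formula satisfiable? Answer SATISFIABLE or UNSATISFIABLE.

UNSATISFIABLE

p6 = True:
  propagation gives p5=False, p8=False, p4=False, p3=True; an empty clause results — contradiction.
p6 = False:
  propagation gives p2=True, p9=True, p3=True, p1=False; an empty clause results — contradiction.
Every branch closes, so no satisfying assignment exists.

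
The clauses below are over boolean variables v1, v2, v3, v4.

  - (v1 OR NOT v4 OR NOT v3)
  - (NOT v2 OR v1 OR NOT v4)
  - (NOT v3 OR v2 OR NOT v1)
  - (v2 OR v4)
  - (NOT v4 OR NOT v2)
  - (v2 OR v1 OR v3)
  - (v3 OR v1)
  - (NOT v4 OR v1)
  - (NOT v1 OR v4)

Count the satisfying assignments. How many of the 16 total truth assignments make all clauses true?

Satisfying assignments:
  v1=F v2=T v3=T v4=F
  v1=T v2=F v3=F v4=T
Count: 2.

2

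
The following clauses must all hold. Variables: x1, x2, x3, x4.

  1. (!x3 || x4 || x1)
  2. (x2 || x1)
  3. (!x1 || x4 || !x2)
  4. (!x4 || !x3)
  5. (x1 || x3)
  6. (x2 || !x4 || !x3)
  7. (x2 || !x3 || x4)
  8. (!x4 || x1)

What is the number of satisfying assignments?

3

Satisfying assignments:
  x1=1 x2=0 x3=0 x4=0
  x1=1 x2=0 x3=0 x4=1
  x1=1 x2=1 x3=0 x4=1
That's 3 in total.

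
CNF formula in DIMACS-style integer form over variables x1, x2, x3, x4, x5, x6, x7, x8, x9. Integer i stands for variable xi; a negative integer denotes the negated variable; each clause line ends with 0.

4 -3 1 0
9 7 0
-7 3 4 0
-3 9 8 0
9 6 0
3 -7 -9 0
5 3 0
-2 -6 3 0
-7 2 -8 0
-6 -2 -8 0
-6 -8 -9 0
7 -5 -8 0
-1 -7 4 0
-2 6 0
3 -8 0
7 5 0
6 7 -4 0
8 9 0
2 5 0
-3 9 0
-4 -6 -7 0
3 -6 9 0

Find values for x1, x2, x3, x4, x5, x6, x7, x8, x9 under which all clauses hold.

x1=True  x2=False  x3=True  x4=False  x5=True  x6=False  x7=False  x8=False  x9=True

Set x1 = True and propagate.
Try x2 = False.
  then x5 is forced to True.
Try x3 = True.
  then x9 is forced to True.
For the remaining variables, x4 = False, x6 = False, x7 = False, x8 = False works.
Check each clause:
  1. (NOT x3 OR x1 OR x4) — x1 is true.
  2. (x9 OR x7) — x9 is true.
  3. (NOT x7 OR x4 OR x3) — NOT x7 is true.
  4. (x9 OR x8 OR NOT x3) — x9 is true.
  5. (x9 OR x6) — x9 is true.
  6. (NOT x7 OR NOT x9 OR x3) — NOT x7 is true.
  7. (x5 OR x3) — x3 is true.
  8. (x3 OR NOT x2 OR NOT x6) — NOT x6 is true.
  9. (NOT x8 OR NOT x7 OR x2) — NOT x8 is true.
  10. (NOT x2 OR NOT x6 OR NOT x8) — NOT x8 is true.
  11. (NOT x9 OR NOT x8 OR NOT x6) — NOT x8 is true.
  12. (NOT x5 OR NOT x8 OR x7) — NOT x8 is true.
  13. (NOT x7 OR x4 OR NOT x1) — NOT x7 is true.
  14. (NOT x2 OR x6) — NOT x2 is true.
  15. (x3 OR NOT x8) — NOT x8 is true.
  16. (x7 OR x5) — x5 is true.
  17. (x6 OR x7 OR NOT x4) — NOT x4 is true.
  18. (x8 OR x9) — x9 is true.
  19. (x5 OR x2) — x5 is true.
  20. (x9 OR NOT x3) — x9 is true.
  21. (NOT x7 OR NOT x4 OR NOT x6) — NOT x7 is true.
  22. (NOT x6 OR x9 OR x3) — x9 is true.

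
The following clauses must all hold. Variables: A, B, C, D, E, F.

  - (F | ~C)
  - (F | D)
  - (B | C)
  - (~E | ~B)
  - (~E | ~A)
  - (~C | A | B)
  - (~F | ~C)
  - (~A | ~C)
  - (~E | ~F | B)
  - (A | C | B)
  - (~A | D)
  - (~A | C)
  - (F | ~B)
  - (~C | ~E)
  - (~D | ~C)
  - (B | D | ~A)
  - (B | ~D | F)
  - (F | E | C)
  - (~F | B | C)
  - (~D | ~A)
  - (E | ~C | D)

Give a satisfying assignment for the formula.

A = F  B = T  C = F  D = F  E = F  F = T

Check each clause:
  1. (F | ~C) — ~C is true.
  2. (F | D) — F is true.
  3. (C | B) — B is true.
  4. (~B | ~E) — ~E is true.
  5. (~A | ~E) — ~E is true.
  6. (~C | B | A) — B is true.
  7. (~F | ~C) — ~C is true.
  8. (~C | ~A) — ~C is true.
  9. (B | ~F | ~E) — B is true.
  10. (C | A | B) — B is true.
  11. (D | ~A) — ~A is true.
  12. (~A | C) — ~A is true.
  13. (F | ~B) — F is true.
  14. (~C | ~E) — ~E is true.
  15. (~C | ~D) — ~D is true.
  16. (~A | B | D) — B is true.
  17. (~D | B | F) — B is true.
  18. (F | E | C) — F is true.
  19. (B | ~F | C) — B is true.
  20. (~A | ~D) — ~D is true.
  21. (~C | E | D) — ~C is true.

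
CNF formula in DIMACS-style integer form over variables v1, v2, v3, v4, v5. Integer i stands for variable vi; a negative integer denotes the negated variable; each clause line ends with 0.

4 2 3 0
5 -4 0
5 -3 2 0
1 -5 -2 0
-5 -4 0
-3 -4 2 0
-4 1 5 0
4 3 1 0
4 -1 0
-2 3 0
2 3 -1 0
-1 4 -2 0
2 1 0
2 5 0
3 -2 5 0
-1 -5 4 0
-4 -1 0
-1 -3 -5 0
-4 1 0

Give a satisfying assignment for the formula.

v1=F, v2=T, v3=T, v4=F, v5=F

Try v1 = False.
  then v2 is forced to True.
  then v5 is forced to False.
  then v4 is forced to False.
  then v3 is forced to True.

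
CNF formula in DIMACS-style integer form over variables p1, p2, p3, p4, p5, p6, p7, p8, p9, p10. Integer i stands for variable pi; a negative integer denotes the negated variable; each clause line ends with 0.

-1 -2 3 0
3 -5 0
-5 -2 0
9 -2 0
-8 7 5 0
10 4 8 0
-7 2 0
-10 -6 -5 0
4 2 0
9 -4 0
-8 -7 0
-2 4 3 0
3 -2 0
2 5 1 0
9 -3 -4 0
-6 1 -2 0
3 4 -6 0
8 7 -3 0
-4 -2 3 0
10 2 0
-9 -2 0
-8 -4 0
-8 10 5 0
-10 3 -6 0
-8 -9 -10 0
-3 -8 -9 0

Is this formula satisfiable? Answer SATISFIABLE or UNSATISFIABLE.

Pure literal: p6 appears only negated; assign p6 = False.
Try p1 = True.
Branch on p2: take p2 = False.
  then p7 is forced to False.
  then p4 is forced to True.
  then p9 is forced to True.
  then p10 is forced to True.
  then p8 is forced to False.
  then p3 is forced to False.
  then p5 is forced to False.
So p1=T  p2=F  p3=F  p4=T  p5=F  p6=F  p7=F  p8=F  p9=T  p10=T is a satisfying assignment.

SATISFIABLE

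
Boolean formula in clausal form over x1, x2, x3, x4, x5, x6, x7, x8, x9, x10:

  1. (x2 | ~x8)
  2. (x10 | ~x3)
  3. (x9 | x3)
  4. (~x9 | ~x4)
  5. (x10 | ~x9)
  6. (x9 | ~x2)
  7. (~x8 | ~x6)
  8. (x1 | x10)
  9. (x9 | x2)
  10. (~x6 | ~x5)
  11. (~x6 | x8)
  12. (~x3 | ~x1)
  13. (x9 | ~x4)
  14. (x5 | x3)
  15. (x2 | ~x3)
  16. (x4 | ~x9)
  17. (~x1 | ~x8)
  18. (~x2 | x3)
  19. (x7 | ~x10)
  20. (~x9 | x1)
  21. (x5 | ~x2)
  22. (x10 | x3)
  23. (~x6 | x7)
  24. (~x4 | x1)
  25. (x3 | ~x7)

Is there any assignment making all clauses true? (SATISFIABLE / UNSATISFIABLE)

x3 = True:
  propagation gives x10=True, x1=False, x2=True, x9=True; an empty clause results — contradiction.
x3 = False:
  propagation gives x9=True, x4=False; an empty clause results — contradiction.
Every branch closes, so no satisfying assignment exists.

UNSATISFIABLE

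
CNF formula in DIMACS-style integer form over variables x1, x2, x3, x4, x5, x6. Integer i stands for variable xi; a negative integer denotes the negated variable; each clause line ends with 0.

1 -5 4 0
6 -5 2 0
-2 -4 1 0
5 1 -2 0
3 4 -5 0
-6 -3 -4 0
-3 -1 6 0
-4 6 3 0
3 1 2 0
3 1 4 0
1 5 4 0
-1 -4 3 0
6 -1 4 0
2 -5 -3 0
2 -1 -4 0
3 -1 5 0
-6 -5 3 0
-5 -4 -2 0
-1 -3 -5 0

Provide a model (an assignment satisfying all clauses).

x1=T  x2=F  x3=T  x4=F  x5=F  x6=T

Check each clause:
  1. {x1, x4, ¬x5} — x1 is true.
  2. {¬x5, x2, x6} — ¬x5 is true.
  3. {¬x4, x1, ¬x2} — x1 is true.
  4. {¬x2, x1, x5} — x1 is true.
  5. {x3, x4, ¬x5} — x3 is true.
  6. {¬x6, ¬x4, ¬x3} — ¬x4 is true.
  7. {x6, ¬x1, ¬x3} — x6 is true.
  8. {¬x4, x3, x6} — x3 is true.
  9. {x3, x1, x2} — x1 is true.
  10. {x3, x4, x1} — x1 is true.
  11. {x4, x5, x1} — x1 is true.
  12. {x3, ¬x1, ¬x4} — x3 is true.
  13. {x6, ¬x1, x4} — x6 is true.
  14. {¬x5, x2, ¬x3} — ¬x5 is true.
  15. {¬x4, x2, ¬x1} — ¬x4 is true.
  16. {¬x1, x3, x5} — x3 is true.
  17. {¬x6, ¬x5, x3} — x3 is true.
  18. {¬x2, ¬x4, ¬x5} — ¬x5 is true.
  19. {¬x3, ¬x1, ¬x5} — ¬x5 is true.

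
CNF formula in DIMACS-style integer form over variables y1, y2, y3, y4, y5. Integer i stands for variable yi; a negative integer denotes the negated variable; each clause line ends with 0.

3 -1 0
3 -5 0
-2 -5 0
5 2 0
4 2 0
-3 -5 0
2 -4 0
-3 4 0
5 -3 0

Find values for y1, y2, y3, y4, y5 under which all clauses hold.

y1 occurs only negated in the remaining clauses — set y1 = False.
Branch on y2: take y2 = True.
  then y5 is forced to False.
  then y3 is forced to False.
y4 is now unconstrained; take y4 = False.
Every clause has at least one true literal under this assignment.

y1=False, y2=True, y3=False, y4=False, y5=False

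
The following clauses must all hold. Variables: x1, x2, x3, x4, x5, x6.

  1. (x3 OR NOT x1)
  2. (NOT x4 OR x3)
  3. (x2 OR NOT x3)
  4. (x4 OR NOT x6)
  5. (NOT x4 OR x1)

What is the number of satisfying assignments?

12

Case analysis on x3 and x4:
  x3=1, x4=1: remaining (x1,x2,x5,x6) ∈ {(1,1,0,0); (1,1,0,1); (1,1,1,0); (1,1,1,1)} — 4.
  x3=1, x4=0: remaining (x1,x2,x5,x6) ∈ {(0,1,0,0); (0,1,1,0); (1,1,0,0); (1,1,1,0)} — 4.
  x3=0, x4=1: a clause becomes empty — 0.
  x3=0, x4=0: remaining (x1,x2,x5,x6) ∈ {(0,0,0,0); (0,0,1,0); (0,1,0,0); (0,1,1,0)} — 4.
Total: 4 + 4 + 0 + 4 = 12.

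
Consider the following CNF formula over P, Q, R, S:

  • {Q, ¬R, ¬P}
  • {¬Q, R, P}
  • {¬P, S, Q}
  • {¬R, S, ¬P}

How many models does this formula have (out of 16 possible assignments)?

Case analysis on P and Q:
  P=1, Q=1: remaining (R,S) ∈ {(0,0); (0,1); (1,1)} — 3.
  P=1, Q=0: remaining (R,S) ∈ {(0,1)} — 1.
  P=0, Q=1: remaining (R,S) ∈ {(1,0); (1,1)} — 2.
  P=0, Q=0: remaining (R,S) ∈ {(0,0); (0,1); (1,0); (1,1)} — 4.
Total: 3 + 1 + 2 + 4 = 10.

10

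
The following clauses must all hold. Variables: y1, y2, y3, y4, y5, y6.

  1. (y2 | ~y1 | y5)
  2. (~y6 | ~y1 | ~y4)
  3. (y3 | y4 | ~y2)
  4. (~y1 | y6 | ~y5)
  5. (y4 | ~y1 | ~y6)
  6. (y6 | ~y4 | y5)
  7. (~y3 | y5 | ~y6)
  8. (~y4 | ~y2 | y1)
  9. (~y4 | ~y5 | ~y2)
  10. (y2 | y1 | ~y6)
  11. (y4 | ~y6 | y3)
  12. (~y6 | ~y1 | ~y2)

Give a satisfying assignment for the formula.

y1 = F, y2 = F, y3 = F, y4 = T, y5 = T, y6 = F

Branch on y1: take y1 = False.
Branch on y2: take y2 = False.
  then y6 is forced to False.
Set y4 = True and propagate.
  then y5 is forced to True.
y3 is now unconstrained; take y3 = False.
Every clause has at least one true literal under this assignment.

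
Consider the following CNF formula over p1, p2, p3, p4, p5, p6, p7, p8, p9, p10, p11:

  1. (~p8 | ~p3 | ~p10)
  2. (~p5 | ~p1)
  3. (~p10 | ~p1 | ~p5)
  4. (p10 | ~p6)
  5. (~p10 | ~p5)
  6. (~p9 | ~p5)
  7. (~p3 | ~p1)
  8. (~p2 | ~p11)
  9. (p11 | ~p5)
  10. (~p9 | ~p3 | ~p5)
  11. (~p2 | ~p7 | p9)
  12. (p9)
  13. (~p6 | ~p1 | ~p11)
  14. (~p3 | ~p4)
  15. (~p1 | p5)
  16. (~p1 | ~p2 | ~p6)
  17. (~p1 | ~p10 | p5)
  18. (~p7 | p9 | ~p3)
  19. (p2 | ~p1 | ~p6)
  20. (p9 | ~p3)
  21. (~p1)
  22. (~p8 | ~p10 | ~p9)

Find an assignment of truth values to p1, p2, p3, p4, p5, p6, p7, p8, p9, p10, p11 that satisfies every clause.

Unit propagation: (p9) forces p9 = True.
The clause (~p5) is unit: p5 must be False.
(~p1) is a unit clause, so p1 = False.
p4 occurs only negated in the remaining clauses — set p4 = False.
p6 occurs only negated in the remaining clauses — set p6 = False.
Branch on p2: take p2 = True.
  then p11 is forced to False.
Set p3 = True and propagate.
The remaining clauses are satisfied by p7 = False, p8 = False, p10 = True.
Check each clause:
  1. (~p8 | ~p10 | ~p3) — ~p8 is true.
  2. (~p5 | ~p1) — ~p5 is true.
  3. (~p10 | ~p1 | ~p5) — ~p5 is true.
  4. (p10 | ~p6) — p10 is true.
  5. (~p5 | ~p10) — ~p5 is true.
  6. (~p5 | ~p9) — ~p5 is true.
  7. (~p3 | ~p1) — ~p1 is true.
  8. (~p2 | ~p11) — ~p11 is true.
  9. (p11 | ~p5) — ~p5 is true.
  10. (~p9 | ~p3 | ~p5) — ~p5 is true.
  11. (p9 | ~p2 | ~p7) — p9 is true.
  12. (p9) — p9 is true.
  13. (~p1 | ~p11 | ~p6) — ~p6 is true.
  14. (~p3 | ~p4) — ~p4 is true.
  15. (~p1 | p5) — ~p1 is true.
  16. (~p1 | ~p6 | ~p2) — ~p6 is true.
  17. (~p1 | p5 | ~p10) — ~p1 is true.
  18. (p9 | ~p7 | ~p3) — p9 is true.
  19. (p2 | ~p1 | ~p6) — p2 is true.
  20. (~p3 | p9) — p9 is true.
  21. (~p1) — ~p1 is true.
  22. (~p9 | ~p8 | ~p10) — ~p8 is true.

p1=0  p2=1  p3=1  p4=0  p5=0  p6=0  p7=0  p8=0  p9=1  p10=1  p11=0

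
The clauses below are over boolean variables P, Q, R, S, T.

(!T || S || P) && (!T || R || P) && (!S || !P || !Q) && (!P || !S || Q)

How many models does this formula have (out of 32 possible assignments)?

18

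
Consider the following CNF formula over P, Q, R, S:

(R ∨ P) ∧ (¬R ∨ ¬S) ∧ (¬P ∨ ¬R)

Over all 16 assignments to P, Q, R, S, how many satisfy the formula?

The models are:
  P=0 Q=0 R=1 S=0
  P=0 Q=1 R=1 S=0
  P=1 Q=0 R=0 S=0
  P=1 Q=0 R=0 S=1
  P=1 Q=1 R=0 S=0
  P=1 Q=1 R=0 S=1
That's 6 in total.

6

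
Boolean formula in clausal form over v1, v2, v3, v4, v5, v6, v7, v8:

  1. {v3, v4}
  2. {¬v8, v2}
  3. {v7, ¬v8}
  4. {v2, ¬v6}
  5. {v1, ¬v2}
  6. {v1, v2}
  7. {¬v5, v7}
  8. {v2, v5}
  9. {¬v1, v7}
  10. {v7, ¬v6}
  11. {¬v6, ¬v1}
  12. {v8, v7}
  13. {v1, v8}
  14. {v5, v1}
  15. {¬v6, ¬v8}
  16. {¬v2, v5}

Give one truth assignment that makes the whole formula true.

v1 = True, v2 = True, v3 = True, v4 = False, v5 = True, v6 = False, v7 = True, v8 = False

Pure literal: v3 appears only positively; assign v3 = True.
v6 occurs only negated in the remaining clauses — set v6 = False.
Set v1 = True and propagate.
  then v7 is forced to True.
Branch on v2: take v2 = True.
  then v5 is forced to True.
v4, v8 are now unconstrained; take v4 = False, v8 = False.
Every clause has at least one true literal under this assignment.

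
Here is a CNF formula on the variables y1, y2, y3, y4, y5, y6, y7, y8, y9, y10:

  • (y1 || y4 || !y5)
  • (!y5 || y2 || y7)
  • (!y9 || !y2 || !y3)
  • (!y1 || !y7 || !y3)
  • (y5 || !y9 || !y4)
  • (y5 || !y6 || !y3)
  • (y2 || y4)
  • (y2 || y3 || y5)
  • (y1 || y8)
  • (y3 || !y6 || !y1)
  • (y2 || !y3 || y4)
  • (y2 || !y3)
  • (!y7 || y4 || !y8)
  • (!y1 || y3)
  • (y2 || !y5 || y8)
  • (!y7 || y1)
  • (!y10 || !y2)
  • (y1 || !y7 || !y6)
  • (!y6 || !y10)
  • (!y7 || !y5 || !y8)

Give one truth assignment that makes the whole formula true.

Pure literal: y6 appears only negated; assign y6 = False.
y9 occurs only negated in the remaining clauses — set y9 = False.
Try y1 = True.
  then y3 is forced to True.
  then y7 is forced to False.
  then y2 is forced to True.
  then y10 is forced to False.
y4, y5, y8 are now unconstrained; take y4 = False, y5 = False, y8 = False.

y1 = True, y2 = True, y3 = True, y4 = False, y5 = False, y6 = False, y7 = False, y8 = False, y9 = False, y10 = False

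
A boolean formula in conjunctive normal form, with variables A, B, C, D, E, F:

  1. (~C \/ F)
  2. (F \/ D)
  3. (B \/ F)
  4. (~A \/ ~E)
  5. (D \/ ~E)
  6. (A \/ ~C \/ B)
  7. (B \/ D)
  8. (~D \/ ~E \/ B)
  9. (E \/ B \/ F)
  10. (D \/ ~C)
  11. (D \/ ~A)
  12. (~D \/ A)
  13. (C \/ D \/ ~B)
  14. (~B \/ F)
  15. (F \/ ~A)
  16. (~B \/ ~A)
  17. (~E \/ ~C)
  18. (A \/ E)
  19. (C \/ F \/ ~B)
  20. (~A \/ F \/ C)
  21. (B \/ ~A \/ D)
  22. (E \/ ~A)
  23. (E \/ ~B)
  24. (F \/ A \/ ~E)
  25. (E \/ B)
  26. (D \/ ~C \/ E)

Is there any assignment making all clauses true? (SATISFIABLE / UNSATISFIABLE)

UNSATISFIABLE

B = True:
  propagation gives F=True, A=False, D=False, E=False; an empty clause results — contradiction.
B = False:
  propagation gives F=True, D=True, E=False; an empty clause results — contradiction.
Every branch closes, so no satisfying assignment exists.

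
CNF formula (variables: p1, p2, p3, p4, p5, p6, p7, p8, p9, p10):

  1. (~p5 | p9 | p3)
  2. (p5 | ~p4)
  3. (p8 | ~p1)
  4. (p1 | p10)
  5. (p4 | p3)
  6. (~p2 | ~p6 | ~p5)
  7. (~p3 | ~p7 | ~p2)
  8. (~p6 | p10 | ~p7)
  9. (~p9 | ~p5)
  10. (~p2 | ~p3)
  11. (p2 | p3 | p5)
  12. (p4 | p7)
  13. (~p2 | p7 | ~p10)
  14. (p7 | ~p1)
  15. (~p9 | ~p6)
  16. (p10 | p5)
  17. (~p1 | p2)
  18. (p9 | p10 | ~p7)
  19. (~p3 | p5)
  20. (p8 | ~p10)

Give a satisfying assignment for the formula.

p1 = False  p2 = False  p3 = True  p4 = False  p5 = True  p6 = True  p7 = True  p8 = True  p9 = False  p10 = True

p8 occurs only positively in the remaining clauses — set p8 = True.
Try p1 = False.
  then p10 is forced to True.
Set p2 = False and propagate.
Branch on p3: take p3 = True.
  then p5 is forced to True.
  then p9 is forced to False.
For the remaining variables, p4 = False, p6 = True, p7 = True works.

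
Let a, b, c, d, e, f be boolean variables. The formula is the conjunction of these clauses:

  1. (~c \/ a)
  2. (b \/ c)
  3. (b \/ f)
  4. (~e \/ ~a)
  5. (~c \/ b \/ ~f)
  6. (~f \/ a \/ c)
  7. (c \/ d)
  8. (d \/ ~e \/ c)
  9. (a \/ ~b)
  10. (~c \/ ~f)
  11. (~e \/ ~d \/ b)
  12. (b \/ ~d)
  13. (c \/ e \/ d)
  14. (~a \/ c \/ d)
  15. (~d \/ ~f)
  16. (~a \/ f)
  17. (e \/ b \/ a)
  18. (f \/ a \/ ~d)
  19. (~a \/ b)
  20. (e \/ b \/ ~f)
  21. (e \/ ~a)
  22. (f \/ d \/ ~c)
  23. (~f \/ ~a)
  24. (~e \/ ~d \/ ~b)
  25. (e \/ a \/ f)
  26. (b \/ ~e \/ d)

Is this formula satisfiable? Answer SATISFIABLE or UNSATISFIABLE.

UNSATISFIABLE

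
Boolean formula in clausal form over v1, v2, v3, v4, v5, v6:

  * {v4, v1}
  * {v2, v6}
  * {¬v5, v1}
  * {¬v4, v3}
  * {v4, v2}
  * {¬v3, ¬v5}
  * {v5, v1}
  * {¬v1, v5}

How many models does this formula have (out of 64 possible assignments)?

2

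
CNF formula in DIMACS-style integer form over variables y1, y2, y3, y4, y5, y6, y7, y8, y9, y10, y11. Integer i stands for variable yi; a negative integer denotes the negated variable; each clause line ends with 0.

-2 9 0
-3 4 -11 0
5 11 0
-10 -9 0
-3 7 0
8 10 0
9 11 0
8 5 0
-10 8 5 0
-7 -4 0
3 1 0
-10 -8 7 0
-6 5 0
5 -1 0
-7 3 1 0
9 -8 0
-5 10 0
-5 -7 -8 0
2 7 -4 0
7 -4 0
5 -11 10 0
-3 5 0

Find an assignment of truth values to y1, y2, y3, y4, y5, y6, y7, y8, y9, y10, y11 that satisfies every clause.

Try y1 = True.
  then y5 is forced to True.
  then y10 is forced to True.
  then y9 is forced to False.
  then y2 is forced to False.
  then y11 is forced to True.
  then y8 is forced to False.
Set y3 = False and propagate.
Branch on y4: take y4 = False.
y6, y7 are now unconstrained; take y6 = True, y7 = False.

y1 = 1  y2 = 0  y3 = 0  y4 = 0  y5 = 1  y6 = 1  y7 = 0  y8 = 0  y9 = 0  y10 = 1  y11 = 1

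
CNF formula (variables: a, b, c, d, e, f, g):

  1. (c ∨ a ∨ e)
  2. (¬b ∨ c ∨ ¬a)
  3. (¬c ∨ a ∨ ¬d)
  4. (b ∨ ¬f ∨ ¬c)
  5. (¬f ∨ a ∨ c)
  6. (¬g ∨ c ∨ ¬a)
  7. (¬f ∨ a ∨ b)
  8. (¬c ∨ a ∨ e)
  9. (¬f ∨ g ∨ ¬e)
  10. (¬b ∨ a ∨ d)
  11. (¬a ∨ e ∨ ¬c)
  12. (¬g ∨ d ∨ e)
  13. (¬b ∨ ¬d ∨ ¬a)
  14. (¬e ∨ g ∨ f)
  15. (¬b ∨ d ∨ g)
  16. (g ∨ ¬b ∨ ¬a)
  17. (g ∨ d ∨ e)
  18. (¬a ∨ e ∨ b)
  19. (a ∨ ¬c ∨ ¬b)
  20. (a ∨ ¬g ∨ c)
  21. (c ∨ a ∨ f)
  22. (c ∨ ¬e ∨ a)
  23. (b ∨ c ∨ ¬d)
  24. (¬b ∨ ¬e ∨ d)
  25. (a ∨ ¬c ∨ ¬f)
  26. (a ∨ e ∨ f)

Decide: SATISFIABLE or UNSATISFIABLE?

SATISFIABLE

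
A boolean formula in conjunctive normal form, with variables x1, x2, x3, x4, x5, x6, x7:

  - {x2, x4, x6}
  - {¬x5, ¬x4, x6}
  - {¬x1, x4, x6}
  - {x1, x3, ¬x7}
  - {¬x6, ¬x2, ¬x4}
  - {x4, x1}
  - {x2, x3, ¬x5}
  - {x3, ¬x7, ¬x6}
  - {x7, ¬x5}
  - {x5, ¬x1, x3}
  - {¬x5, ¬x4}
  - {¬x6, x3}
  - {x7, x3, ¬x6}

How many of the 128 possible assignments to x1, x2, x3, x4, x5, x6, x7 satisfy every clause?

20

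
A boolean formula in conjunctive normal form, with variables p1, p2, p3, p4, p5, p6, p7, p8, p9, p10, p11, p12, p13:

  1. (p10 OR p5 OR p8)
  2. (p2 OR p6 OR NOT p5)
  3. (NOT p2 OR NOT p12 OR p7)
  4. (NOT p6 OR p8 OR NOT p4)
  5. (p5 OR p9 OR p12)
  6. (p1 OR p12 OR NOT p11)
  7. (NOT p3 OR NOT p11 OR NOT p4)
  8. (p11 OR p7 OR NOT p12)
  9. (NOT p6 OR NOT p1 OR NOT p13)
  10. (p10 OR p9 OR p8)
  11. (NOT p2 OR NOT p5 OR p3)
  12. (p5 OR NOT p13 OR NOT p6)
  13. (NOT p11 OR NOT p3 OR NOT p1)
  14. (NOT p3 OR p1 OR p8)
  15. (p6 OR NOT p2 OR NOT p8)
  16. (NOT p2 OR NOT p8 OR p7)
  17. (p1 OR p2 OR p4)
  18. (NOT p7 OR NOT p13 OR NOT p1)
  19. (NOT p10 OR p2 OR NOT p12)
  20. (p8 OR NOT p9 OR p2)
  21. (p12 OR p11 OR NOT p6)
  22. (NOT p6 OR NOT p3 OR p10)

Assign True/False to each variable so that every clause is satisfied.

p1 = True  p2 = False  p3 = False  p4 = False  p5 = True  p6 = True  p7 = False  p8 = True  p9 = True  p10 = False  p11 = True  p12 = True  p13 = False

Check each clause:
  1. (p5 OR p10 OR p8) — p8 is true.
  2. (p2 OR p6 OR NOT p5) — p6 is true.
  3. (p7 OR NOT p12 OR NOT p2) — NOT p2 is true.
  4. (p8 OR NOT p6 OR NOT p4) — p8 is true.
  5. (p5 OR p12 OR p9) — p9 is true.
  6. (p12 OR p1 OR NOT p11) — p1 is true.
  7. (NOT p4 OR NOT p11 OR NOT p3) — NOT p3 is true.
  8. (NOT p12 OR p7 OR p11) — p11 is true.
  9. (NOT p1 OR NOT p6 OR NOT p13) — NOT p13 is true.
  10. (p9 OR p8 OR p10) — p8 is true.
  11. (p3 OR NOT p2 OR NOT p5) — NOT p2 is true.
  12. (NOT p13 OR p5 OR NOT p6) — NOT p13 is true.
  13. (NOT p11 OR NOT p3 OR NOT p1) — NOT p3 is true.
  14. (NOT p3 OR p1 OR p8) — p8 is true.
  15. (NOT p8 OR NOT p2 OR p6) — NOT p2 is true.
  16. (p7 OR NOT p8 OR NOT p2) — NOT p2 is true.
  17. (p2 OR p4 OR p1) — p1 is true.
  18. (NOT p13 OR NOT p1 OR NOT p7) — NOT p7 is true.
  19. (NOT p12 OR NOT p10 OR p2) — NOT p10 is true.
  20. (p2 OR p8 OR NOT p9) — p8 is true.
  21. (p12 OR p11 OR NOT p6) — p11 is true.
  22. (p10 OR NOT p6 OR NOT p3) — NOT p3 is true.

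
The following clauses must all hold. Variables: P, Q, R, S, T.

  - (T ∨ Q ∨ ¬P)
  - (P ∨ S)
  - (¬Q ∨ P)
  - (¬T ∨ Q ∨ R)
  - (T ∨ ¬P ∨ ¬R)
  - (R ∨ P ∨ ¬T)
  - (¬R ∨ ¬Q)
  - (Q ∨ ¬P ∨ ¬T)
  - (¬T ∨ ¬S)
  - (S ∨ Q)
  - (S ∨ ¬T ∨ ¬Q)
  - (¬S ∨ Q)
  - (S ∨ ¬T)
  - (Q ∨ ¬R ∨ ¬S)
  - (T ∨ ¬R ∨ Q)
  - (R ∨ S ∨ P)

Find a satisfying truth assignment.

Branch on P: take P = True.
Branch on Q: take Q = True.
  then R is forced to False.
Branch on S: take S = True.
  then T is forced to False.

P=True  Q=True  R=False  S=True  T=False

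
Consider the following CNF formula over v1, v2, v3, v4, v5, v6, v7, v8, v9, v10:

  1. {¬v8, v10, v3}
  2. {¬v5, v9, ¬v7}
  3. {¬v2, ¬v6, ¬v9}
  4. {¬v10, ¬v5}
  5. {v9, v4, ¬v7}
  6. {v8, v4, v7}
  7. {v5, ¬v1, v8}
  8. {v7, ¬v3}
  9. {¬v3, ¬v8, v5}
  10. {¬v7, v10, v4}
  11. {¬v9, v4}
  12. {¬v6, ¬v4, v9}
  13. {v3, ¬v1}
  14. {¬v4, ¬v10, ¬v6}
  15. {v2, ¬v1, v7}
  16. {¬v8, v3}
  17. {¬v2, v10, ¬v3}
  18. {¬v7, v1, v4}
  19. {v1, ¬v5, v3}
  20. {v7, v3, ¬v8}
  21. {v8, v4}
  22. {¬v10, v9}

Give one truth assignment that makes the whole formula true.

Pure literal: v6 appears only negated; assign v6 = False.
Branch on v1: take v1 = False.
Branch on v2: take v2 = True.
The remaining clauses are satisfied by v3 = True, v4 = True, v5 = False, v7 = True, v8 = False, v9 = True, v10 = True.
Every clause has at least one true literal under this assignment.

v1=F, v2=T, v3=T, v4=T, v5=F, v6=F, v7=T, v8=F, v9=T, v10=T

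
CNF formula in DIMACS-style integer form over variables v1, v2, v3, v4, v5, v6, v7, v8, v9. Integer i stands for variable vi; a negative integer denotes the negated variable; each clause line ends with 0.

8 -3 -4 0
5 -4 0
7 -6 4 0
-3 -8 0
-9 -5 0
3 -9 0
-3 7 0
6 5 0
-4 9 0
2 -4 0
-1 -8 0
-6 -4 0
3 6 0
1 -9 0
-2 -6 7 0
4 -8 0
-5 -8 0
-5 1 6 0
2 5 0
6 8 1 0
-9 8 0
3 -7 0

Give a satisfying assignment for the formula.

v1 = 0, v2 = 1, v3 = 1, v4 = 0, v5 = 0, v6 = 1, v7 = 1, v8 = 0, v9 = 0

Set v1 = False and propagate.
  then v9 is forced to False.
  then v4 is forced to False.
  then v8 is forced to False.
  then v6 is forced to True.
  then v7 is forced to True.
  then v3 is forced to True.
Try v2 = True.
v5 is now unconstrained; take v5 = False.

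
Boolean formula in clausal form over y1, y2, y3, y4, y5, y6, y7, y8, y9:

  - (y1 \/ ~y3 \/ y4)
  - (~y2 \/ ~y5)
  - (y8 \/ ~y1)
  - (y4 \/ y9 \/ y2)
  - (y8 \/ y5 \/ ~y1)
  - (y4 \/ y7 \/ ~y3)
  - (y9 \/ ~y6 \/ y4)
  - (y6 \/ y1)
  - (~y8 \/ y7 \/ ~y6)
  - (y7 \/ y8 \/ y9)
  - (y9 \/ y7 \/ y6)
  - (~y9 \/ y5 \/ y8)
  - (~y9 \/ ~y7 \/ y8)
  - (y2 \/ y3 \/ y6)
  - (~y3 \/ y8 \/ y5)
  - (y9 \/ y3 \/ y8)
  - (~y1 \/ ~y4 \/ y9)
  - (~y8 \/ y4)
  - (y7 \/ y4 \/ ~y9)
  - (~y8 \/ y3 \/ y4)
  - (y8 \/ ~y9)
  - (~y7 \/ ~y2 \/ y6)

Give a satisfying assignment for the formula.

y1 = False  y2 = False  y3 = False  y4 = True  y5 = False  y6 = True  y7 = True  y8 = True  y9 = True

Check each clause:
  1. (~y3 \/ y1 \/ y4) — y4 is true.
  2. (~y5 \/ ~y2) — ~y5 is true.
  3. (y8 \/ ~y1) — y8 is true.
  4. (y9 \/ y2 \/ y4) — y9 is true.
  5. (~y1 \/ y8 \/ y5) — y8 is true.
  6. (y7 \/ ~y3 \/ y4) — y4 is true.
  7. (~y6 \/ y9 \/ y4) — y9 is true.
  8. (y6 \/ y1) — y6 is true.
  9. (y7 \/ ~y8 \/ ~y6) — y7 is true.
  10. (y8 \/ y7 \/ y9) — y8 is true.
  11. (y9 \/ y7 \/ y6) — y9 is true.
  12. (y8 \/ y5 \/ ~y9) — y8 is true.
  13. (y8 \/ ~y9 \/ ~y7) — y8 is true.
  14. (y2 \/ y3 \/ y6) — y6 is true.
  15. (y5 \/ y8 \/ ~y3) — y8 is true.
  16. (y3 \/ y8 \/ y9) — y8 is true.
  17. (~y4 \/ y9 \/ ~y1) — y9 is true.
  18. (y4 \/ ~y8) — y4 is true.
  19. (y7 \/ y4 \/ ~y9) — y4 is true.
  20. (~y8 \/ y3 \/ y4) — y4 is true.
  21. (~y9 \/ y8) — y8 is true.
  22. (~y7 \/ y6 \/ ~y2) — y6 is true.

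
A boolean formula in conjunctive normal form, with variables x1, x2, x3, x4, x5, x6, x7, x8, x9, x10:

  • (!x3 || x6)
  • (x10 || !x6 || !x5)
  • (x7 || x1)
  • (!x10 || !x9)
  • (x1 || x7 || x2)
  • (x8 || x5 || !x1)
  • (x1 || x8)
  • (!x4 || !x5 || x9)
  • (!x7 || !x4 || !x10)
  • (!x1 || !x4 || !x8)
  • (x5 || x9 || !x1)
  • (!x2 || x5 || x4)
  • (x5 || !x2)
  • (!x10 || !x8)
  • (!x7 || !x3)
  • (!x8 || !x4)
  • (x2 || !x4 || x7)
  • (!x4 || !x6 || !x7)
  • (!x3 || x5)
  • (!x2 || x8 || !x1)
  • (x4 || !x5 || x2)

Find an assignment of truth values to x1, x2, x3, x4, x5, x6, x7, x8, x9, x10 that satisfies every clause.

x1 = False, x2 = False, x3 = False, x4 = False, x5 = False, x6 = False, x7 = True, x8 = True, x9 = True, x10 = False

Pure literal: x3 appears only negated; assign x3 = False.
Try x1 = False.
  then x7 is forced to True.
  then x8 is forced to True.
  then x10 is forced to False.
  then x4 is forced to False.
For the remaining variables, x2 = False, x5 = False, x6 = False, x9 = True works.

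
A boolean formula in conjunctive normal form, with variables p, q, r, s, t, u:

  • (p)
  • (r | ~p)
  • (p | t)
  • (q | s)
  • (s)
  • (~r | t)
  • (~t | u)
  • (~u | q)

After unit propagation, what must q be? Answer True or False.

True

(p) stands alone — p = True.
(r | ~p) with p = True leaves only r, so r = True.
Unit clause (s) sets s = True.
(~r | t) with r = True leaves only t, so t = True.
(u | ~t): since t = True, the clause reduces to (u). u = True.
From (~u | q) and u = True: q = True.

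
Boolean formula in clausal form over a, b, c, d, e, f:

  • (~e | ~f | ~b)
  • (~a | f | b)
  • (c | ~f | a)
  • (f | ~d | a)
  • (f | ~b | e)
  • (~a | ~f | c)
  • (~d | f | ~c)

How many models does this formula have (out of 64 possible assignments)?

Case analysis on f and a:
  f=T, a=T: d free; 3 ways for (b,c,e) × 2^1 = 6.
  f=T, a=F: d free; 3 ways for (b,c,e) × 2^1 = 6.
  f=F, a=T: remaining (b,c,d,e) ∈ {(T,F,F,T); (T,F,T,T); (T,T,F,T)} — 3.
  f=F, a=F: c free; 3 ways for (b,d,e) × 2^1 = 6.
Total: 6 + 6 + 3 + 6 = 21.

21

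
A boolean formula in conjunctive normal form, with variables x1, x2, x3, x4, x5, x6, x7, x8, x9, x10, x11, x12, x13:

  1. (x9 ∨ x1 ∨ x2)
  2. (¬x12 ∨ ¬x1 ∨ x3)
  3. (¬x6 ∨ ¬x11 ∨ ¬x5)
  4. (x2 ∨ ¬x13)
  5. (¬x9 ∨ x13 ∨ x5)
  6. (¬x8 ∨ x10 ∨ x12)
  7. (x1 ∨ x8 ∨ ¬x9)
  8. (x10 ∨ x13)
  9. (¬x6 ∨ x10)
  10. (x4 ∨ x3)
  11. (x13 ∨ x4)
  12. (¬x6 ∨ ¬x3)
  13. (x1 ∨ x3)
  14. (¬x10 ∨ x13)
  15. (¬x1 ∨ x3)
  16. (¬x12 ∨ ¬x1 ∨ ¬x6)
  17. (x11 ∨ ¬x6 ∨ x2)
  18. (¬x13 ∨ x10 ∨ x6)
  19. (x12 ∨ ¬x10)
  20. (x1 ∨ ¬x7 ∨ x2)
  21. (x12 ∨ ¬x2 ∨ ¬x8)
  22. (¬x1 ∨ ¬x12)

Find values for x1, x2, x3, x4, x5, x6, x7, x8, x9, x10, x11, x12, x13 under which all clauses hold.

x1 = F  x2 = T  x3 = T  x4 = T  x5 = F  x6 = F  x7 = F  x8 = T  x9 = T  x10 = T  x11 = T  x12 = T  x13 = T

Check each clause:
  1. (x2 ∨ x9 ∨ x1) — x2 is true.
  2. (¬x1 ∨ x3 ∨ ¬x12) — x3 is true.
  3. (¬x5 ∨ ¬x11 ∨ ¬x6) — ¬x6 is true.
  4. (¬x13 ∨ x2) — x2 is true.
  5. (x13 ∨ x5 ∨ ¬x9) — x13 is true.
  6. (x10 ∨ ¬x8 ∨ x12) — x10 is true.
  7. (x1 ∨ ¬x9 ∨ x8) — x8 is true.
  8. (x13 ∨ x10) — x10 is true.
  9. (x10 ∨ ¬x6) — x10 is true.
  10. (x4 ∨ x3) — x3 is true.
  11. (x4 ∨ x13) — x4 is true.
  12. (¬x3 ∨ ¬x6) — ¬x6 is true.
  13. (x3 ∨ x1) — x3 is true.
  14. (x13 ∨ ¬x10) — x13 is true.
  15. (¬x1 ∨ x3) — x3 is true.
  16. (¬x1 ∨ ¬x12 ∨ ¬x6) — ¬x6 is true.
  17. (x2 ∨ ¬x6 ∨ x11) — ¬x6 is true.
  18. (x10 ∨ ¬x13 ∨ x6) — x10 is true.
  19. (x12 ∨ ¬x10) — x12 is true.
  20. (x2 ∨ ¬x7 ∨ x1) — x2 is true.
  21. (x12 ∨ ¬x2 ∨ ¬x8) — x12 is true.
  22. (¬x1 ∨ ¬x12) — ¬x1 is true.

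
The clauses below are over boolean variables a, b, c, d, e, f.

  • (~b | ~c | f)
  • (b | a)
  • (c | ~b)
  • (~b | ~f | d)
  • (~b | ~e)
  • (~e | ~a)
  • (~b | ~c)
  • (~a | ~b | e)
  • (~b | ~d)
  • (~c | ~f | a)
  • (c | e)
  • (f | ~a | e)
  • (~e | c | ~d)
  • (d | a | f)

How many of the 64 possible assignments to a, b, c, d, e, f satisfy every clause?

Satisfying assignments:
  a=1 b=0 c=1 d=0 e=0 f=1
  a=1 b=0 c=1 d=1 e=0 f=1
That's 2 in total.

2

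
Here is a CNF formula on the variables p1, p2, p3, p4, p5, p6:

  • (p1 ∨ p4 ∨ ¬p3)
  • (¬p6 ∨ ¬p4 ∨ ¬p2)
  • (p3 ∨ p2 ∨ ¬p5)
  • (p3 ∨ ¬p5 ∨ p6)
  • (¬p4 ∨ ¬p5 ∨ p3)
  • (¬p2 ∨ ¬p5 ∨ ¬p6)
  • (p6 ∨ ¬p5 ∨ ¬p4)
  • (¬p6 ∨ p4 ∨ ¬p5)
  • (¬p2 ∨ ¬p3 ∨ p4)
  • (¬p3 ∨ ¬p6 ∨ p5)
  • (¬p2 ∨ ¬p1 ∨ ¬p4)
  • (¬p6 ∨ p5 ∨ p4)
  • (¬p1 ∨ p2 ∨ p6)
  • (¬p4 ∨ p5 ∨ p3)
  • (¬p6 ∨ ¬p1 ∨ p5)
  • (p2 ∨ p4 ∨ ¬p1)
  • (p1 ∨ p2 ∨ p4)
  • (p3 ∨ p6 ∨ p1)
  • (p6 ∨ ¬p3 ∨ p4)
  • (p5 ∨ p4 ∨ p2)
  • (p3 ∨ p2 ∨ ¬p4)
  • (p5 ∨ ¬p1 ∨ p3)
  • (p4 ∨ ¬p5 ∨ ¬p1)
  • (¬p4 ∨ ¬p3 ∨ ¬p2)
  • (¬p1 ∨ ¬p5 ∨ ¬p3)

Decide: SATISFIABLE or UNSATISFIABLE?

SATISFIABLE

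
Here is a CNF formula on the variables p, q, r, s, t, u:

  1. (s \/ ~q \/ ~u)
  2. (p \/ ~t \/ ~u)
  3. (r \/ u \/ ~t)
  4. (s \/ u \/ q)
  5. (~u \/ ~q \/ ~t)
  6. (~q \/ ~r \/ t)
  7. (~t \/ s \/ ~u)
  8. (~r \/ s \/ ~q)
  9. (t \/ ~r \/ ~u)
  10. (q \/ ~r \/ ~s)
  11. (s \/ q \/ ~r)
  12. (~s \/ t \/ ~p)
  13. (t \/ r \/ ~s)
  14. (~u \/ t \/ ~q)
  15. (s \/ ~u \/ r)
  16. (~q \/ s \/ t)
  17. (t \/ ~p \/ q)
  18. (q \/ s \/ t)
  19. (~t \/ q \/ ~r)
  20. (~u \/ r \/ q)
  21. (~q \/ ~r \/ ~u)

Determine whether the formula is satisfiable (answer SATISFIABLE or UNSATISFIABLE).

Branch on p: take p = False.
For the remaining variables, q = True, r = True, s = True, t = True, u = False works.
So p=False, q=True, r=True, s=True, t=True, u=False is a satisfying assignment.

SATISFIABLE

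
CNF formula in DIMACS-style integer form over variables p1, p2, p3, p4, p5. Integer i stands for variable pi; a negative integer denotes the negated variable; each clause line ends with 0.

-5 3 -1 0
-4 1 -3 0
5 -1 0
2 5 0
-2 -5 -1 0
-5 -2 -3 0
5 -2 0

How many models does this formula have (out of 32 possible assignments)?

7

The models are:
  p1=0 p2=0 p3=0 p4=0 p5=1
  p1=0 p2=0 p3=0 p4=1 p5=1
  p1=0 p2=0 p3=1 p4=0 p5=1
  p1=0 p2=1 p3=0 p4=0 p5=1
  p1=0 p2=1 p3=0 p4=1 p5=1
  p1=1 p2=0 p3=1 p4=0 p5=1
  p1=1 p2=0 p3=1 p4=1 p5=1
Count: 7.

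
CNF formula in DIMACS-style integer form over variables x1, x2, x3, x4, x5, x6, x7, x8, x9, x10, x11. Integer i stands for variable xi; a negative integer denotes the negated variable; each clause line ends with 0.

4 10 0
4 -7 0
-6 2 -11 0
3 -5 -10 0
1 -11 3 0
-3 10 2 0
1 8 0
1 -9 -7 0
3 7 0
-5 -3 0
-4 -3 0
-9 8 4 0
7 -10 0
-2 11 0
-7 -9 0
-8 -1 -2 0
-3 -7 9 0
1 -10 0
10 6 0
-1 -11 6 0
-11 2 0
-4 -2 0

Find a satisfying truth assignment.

x1=F, x2=F, x3=F, x4=T, x5=F, x6=T, x7=T, x8=T, x9=F, x10=F, x11=F

Check each clause:
  1. (x4 ∨ x10) — x4 is true.
  2. (x4 ∨ ¬x7) — x4 is true.
  3. (¬x11 ∨ x2 ∨ ¬x6) — ¬x11 is true.
  4. (¬x10 ∨ ¬x5 ∨ x3) — ¬x5 is true.
  5. (x1 ∨ ¬x11 ∨ x3) — ¬x11 is true.
  6. (x2 ∨ ¬x3 ∨ x10) — ¬x3 is true.
  7. (x1 ∨ x8) — x8 is true.
  8. (¬x7 ∨ x1 ∨ ¬x9) — ¬x9 is true.
  9. (x7 ∨ x3) — x7 is true.
  10. (¬x3 ∨ ¬x5) — ¬x5 is true.
  11. (¬x4 ∨ ¬x3) — ¬x3 is true.
  12. (¬x9 ∨ x8 ∨ x4) — x8 is true.
  13. (x7 ∨ ¬x10) — ¬x10 is true.
  14. (¬x2 ∨ x11) — ¬x2 is true.
  15. (¬x9 ∨ ¬x7) — ¬x9 is true.
  16. (¬x8 ∨ ¬x1 ∨ ¬x2) — ¬x2 is true.
  17. (¬x7 ∨ ¬x3 ∨ x9) — ¬x3 is true.
  18. (¬x10 ∨ x1) — ¬x10 is true.
  19. (x10 ∨ x6) — x6 is true.
  20. (¬x11 ∨ ¬x1 ∨ x6) — ¬x11 is true.
  21. (x2 ∨ ¬x11) — ¬x11 is true.
  22. (¬x4 ∨ ¬x2) — ¬x2 is true.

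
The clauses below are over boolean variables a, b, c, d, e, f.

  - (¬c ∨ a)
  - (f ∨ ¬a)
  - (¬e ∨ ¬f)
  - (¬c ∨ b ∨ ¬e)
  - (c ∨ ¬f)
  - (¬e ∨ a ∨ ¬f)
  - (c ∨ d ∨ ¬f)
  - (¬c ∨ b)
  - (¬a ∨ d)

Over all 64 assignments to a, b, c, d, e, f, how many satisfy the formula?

9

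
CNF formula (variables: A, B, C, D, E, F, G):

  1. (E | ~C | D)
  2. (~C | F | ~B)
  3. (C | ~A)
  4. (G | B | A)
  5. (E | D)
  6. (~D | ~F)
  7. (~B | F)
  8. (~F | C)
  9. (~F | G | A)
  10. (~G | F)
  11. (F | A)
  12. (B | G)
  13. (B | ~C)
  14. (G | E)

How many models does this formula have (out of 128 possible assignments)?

3

Satisfying assignments:
  A=0 B=1 C=1 D=0 E=1 F=1 G=1
  A=1 B=1 C=1 D=0 E=1 F=1 G=0
  A=1 B=1 C=1 D=0 E=1 F=1 G=1
Count: 3.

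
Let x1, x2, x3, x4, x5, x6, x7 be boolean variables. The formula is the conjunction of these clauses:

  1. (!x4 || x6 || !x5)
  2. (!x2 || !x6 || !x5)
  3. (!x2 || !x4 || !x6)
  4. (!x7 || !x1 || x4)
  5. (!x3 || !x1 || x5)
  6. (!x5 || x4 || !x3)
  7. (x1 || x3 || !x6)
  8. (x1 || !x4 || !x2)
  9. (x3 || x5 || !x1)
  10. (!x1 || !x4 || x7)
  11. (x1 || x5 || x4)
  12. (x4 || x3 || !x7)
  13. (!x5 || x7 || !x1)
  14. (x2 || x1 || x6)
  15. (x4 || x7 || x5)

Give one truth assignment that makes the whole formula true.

Try x1 = False.
Try x2 = False.
  then x6 is forced to True.
  then x3 is forced to True.
For the remaining variables, x4 = True, x5 = True, x7 = True works.
Every clause has at least one true literal under this assignment.

x1 = 0, x2 = 0, x3 = 1, x4 = 1, x5 = 1, x6 = 1, x7 = 1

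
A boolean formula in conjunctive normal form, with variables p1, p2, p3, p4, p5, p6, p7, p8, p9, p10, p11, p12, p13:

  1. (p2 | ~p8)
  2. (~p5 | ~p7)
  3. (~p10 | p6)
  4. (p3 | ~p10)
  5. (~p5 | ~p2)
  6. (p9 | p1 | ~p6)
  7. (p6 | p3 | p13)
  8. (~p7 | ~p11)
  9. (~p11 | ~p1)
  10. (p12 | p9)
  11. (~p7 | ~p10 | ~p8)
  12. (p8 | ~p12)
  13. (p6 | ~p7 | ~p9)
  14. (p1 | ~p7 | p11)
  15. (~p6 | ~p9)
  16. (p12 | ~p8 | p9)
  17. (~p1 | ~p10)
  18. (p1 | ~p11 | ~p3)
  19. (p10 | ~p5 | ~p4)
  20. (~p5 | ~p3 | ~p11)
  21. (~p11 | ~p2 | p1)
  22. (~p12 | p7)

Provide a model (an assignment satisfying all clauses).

Pure literal: p4 appears only negated; assign p4 = False.
p5 occurs only negated in the remaining clauses — set p5 = False.
Set p1 = True and propagate.
  then p11 is forced to False.
  then p10 is forced to False.
Try p2 = True.
The remaining clauses are satisfied by p3 = False, p6 = False, p7 = False, p8 = False, p9 = True, p12 = False, p13 = True.

p1=1, p2=1, p3=0, p4=0, p5=0, p6=0, p7=0, p8=0, p9=1, p10=0, p11=0, p12=0, p13=1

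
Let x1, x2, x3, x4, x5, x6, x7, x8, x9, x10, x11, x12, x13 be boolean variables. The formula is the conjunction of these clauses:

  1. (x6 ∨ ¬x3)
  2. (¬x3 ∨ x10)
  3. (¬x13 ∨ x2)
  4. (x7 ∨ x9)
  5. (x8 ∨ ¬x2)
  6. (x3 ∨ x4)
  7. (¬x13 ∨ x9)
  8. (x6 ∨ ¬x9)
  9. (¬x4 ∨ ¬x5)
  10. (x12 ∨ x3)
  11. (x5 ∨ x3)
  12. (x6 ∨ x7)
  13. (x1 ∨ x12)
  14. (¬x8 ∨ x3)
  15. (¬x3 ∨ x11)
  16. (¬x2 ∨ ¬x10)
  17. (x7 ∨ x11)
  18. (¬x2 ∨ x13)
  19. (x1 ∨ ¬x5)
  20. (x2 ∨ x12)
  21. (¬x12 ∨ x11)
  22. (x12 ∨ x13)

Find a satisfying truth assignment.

x1 occurs only positively in the remaining clauses — set x1 = True.
Pure literal: x6 appears only positively; assign x6 = True.
Try x2 = False.
  then x13 is forced to False.
  then x12 is forced to True.
  then x11 is forced to True.
For the remaining variables, x3 = True, x4 = False, x5 = False, x7 = False, x8 = False, x9 = True, x10 = True works.

x1=T  x2=F  x3=T  x4=F  x5=F  x6=T  x7=F  x8=F  x9=T  x10=T  x11=T  x12=T  x13=F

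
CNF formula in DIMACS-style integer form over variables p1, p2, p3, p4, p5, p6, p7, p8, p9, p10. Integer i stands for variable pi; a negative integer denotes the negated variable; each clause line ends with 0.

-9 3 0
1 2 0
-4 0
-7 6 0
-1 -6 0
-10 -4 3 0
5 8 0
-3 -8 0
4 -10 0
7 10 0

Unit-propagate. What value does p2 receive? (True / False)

(~p4) stands alone — p4 = False.
From (p4 \/ ~p10) and p4 = False: p10 = False.
(p10 \/ p7): since p10 = False, the clause reduces to (p7). p7 = True.
From (p6 \/ ~p7) and p7 = True: p6 = True.
From (~p1 \/ ~p6) and p6 = True: p1 = False.
In (p1 \/ p2), p1 is now false; p2 must hold, so p2 = True.

True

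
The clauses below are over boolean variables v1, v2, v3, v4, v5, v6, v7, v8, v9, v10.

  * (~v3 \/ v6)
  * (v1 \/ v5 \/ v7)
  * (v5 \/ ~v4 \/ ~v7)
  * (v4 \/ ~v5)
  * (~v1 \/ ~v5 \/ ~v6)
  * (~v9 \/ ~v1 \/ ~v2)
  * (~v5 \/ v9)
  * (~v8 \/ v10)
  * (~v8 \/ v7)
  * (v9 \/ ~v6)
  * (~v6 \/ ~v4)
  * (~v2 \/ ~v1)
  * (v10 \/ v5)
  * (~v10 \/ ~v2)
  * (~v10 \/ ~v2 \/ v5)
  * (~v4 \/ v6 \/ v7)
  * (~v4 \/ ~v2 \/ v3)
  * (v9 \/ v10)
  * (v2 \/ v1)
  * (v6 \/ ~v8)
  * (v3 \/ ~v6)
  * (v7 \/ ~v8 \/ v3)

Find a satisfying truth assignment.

v1 = T, v2 = F, v3 = F, v4 = T, v5 = T, v6 = F, v7 = T, v8 = F, v9 = T, v10 = F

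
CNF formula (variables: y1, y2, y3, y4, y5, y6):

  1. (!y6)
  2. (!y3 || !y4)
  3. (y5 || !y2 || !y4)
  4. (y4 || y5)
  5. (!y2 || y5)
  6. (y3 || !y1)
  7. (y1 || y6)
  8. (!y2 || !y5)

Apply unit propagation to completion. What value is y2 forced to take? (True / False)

False

(!y6) stands alone — y6 = False.
From (y1 || y6) and y6 = False: y1 = True.
(!y1 || y3): since y1 = True, the clause reduces to (y3). y3 = True.
From (!y4 || !y3) and y3 = True: y4 = False.
From (y5 || y4) and y4 = False: y5 = True.
In (!y2 || !y5), !y5 is now false; !y2 must hold, so y2 = False.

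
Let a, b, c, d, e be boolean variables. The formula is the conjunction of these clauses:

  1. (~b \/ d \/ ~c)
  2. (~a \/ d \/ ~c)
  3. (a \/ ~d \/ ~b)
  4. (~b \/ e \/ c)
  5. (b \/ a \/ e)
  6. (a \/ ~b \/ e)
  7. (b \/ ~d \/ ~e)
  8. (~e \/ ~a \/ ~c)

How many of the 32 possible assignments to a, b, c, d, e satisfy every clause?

10

Split on b, then a.
  b=1, a=1: remaining (c,d,e) ∈ {(0,0,1); (0,1,1); (1,1,0)} — 3.
  b=1, a=0: remaining (c,d,e) ∈ {(0,0,1)} — 1.
  b=0, a=1: remaining (c,d,e) ∈ {(0,0,0); (0,0,1); (0,1,0); (1,1,0)} — 4.
  b=0, a=0: remaining (c,d,e) ∈ {(0,0,1); (1,0,1)} — 2.
Total: 3 + 1 + 4 + 2 = 10.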